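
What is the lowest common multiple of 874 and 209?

gcd first: 874 = 4·209 + 38; 209 = 5·38 + 19; 38 = 2·19 + 0 → gcd = 19
lcm = 874·209/gcd = 182666/19 = 9614

9614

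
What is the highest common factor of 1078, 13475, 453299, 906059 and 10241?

gcd(1078, 13475): 13475 = 12·1078 + 539; 1078 = 2·539 + 0 → 539
gcd(539, 453299): 453299 = 841·539 + 0 → 539
gcd(539, 906059): 906059 = 1681·539 + 0 → 539
gcd(539, 10241): 10241 = 19·539 + 0 → 539

539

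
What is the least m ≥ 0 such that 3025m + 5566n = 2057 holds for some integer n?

Euclid: 5566 = 1·3025 + 2541; 3025 = 1·2541 + 484; 2541 = 5·484 + 121; 484 = 4·121 + 0 → gcd = 121; 2057 = 121·17.
Back-substitution yields 3025·(-11) + 5566·(6) = 121, so one solution is m = -11·17 = -187, n = 6·17 = 102.
Solutions in m differ by 5566/121 = 46; the one in [0, 46) is -187 mod 46 = 43.

43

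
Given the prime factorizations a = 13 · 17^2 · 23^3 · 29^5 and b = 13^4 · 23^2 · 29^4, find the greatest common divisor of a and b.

min exponent per shared prime: 13 · 23^2 · 29^4 = 4863971437

4863971437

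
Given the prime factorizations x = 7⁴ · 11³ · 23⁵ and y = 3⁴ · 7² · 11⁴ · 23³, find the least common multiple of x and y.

18326819378894103

max exponent per prime: 3⁴ · 7⁴ · 11⁴ · 23⁵ = 18326819378894103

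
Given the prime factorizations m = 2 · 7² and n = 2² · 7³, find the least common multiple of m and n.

1372

max exponent per prime: 2² · 7³ = 1372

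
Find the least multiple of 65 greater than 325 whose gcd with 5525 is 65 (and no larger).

gcd(m, 5525) = 65 forces 65 | m; write m = 65s. Then gcd(65s, 65·85) = 65·gcd(s, 85), so need gcd(s, 85) = 1.
65s > 325 gives s ≥ 6. The least s ≥ 6 coprime to 85 is 6, so m = 65·6 = 390.

390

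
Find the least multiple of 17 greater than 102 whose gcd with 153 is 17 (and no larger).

gcd(a, 153) = 17 forces 17 | a; write a = 17s. Then gcd(17s, 17·9) = 17·gcd(s, 9), so need gcd(s, 9) = 1.
17s > 102 gives s ≥ 7. The least s ≥ 7 coprime to 9 is 7, so a = 17·7 = 119.

119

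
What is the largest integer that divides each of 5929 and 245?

49

Euclid: 5929 = 24·245 + 49; 245 = 5·49 + 0. Last nonzero remainder: 49.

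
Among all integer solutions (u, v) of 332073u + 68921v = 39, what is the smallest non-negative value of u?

Euclid: 332073 = 4·68921 + 56389; 68921 = 1·56389 + 12532; 56389 = 4·12532 + 6261; 12532 = 2·6261 + 10; 6261 = 626·10 + 1; 10 = 10·1 + 0 → gcd = 1; 39 = 1·39.
Back-substitution yields 332073·(6891) + 68921·(-33202) = 1, so one solution is u = 6891·39 = 268749, v = -33202·39 = -1294878.
Solutions in u differ by 68921/1 = 68921; the one in [0, 68921) is 268749 mod 68921 = 61986.

61986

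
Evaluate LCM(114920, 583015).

gcd first: 583015 = 5·114920 + 8415; 114920 = 13·8415 + 5525; 8415 = 1·5525 + 2890; 5525 = 1·2890 + 2635; 2890 = 1·2635 + 255; 2635 = 10·255 + 85; 255 = 3·85 + 0 → gcd = 85
lcm = 114920·583015/gcd = 67000083800/85 = 788236280

788236280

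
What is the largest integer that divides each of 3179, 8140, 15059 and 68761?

3179 = 11 · 17²; 8140 = 2² · 5 · 11 · 37; 15059 = 11 · 37²; 68761 = 7 · 11 · 19 · 47
gcd takes min exponent of each prime: 11 = 11

11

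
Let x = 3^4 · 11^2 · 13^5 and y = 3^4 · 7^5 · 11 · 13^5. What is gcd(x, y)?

min exponent per shared prime: 3^4 · 11 · 13^5 = 330822063

330822063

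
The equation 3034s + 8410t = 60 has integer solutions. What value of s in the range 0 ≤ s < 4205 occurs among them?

gcd(3034, 8410) = 2 (Euclid: 8410 = 2·3034 + 2342; 3034 = 1·2342 + 692; 2342 = 3·692 + 266; 692 = 2·266 + 160; 266 = 1·160 + 106; 160 = 1·106 + 54; 106 = 1·54 + 52; 54 = 1·52 + 2; 52 = 26·2 + 0), and 2 | 60.
Extended Euclid: 3034·(158) + 8410·(-57) = 2. Scale by 30: s₀ = 4740.
General solution s = s₀ + 4205k; reducing mod 4205 gives s = 535 (and t = -193).

535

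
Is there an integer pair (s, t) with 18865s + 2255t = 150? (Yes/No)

gcd(18865, 2255): 18865 = 8·2255 + 825; 2255 = 2·825 + 605; 825 = 1·605 + 220; 605 = 2·220 + 165; 220 = 1·165 + 55; 165 = 3·55 + 0 → 55
55 does not divide 150, so a solution does not exist.

No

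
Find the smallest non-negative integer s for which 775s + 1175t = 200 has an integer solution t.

gcd(775, 1175) = 25 (Euclid: 1175 = 1·775 + 400; 775 = 1·400 + 375; 400 = 1·375 + 25; 375 = 15·25 + 0), and 25 | 200.
Extended Euclid: 775·(-3) + 1175·(2) = 25. Scale by 8: s₀ = -24.
General solution s = s₀ + 47k; reducing mod 47 gives s = 23 (and t = -15).

23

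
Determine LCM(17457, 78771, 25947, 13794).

441783845118

17457 = 3 · 11 · 23²; 78771 = 3 · 7 · 11² · 31; 25947 = 3³ · 31²; 13794 = 2 · 3 · 11² · 19
lcm takes max exponent of each prime: 2 · 3³ · 7 · 11² · 19 · 23² · 31² = 441783845118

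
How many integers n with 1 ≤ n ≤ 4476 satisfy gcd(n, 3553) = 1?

3628

3553 = 11·17·19. Inclusion–exclusion on these primes:
4476 − ⌊4476/11⌋ − ⌊4476/17⌋ − ⌊4476/19⌋ + ⌊4476/187⌋ + ⌊4476/209⌋ + ⌊4476/323⌋ − ⌊4476/3553⌋ = 3628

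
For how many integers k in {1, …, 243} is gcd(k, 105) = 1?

105 = 3·5·7. Inclusion–exclusion on these primes:
243 − ⌊243/3⌋ − ⌊243/5⌋ − ⌊243/7⌋ + ⌊243/15⌋ + ⌊243/21⌋ + ⌊243/35⌋ − ⌊243/105⌋ = 111

111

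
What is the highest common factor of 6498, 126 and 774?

18

6498 = 2 · 3² · 19²; 126 = 2 · 3² · 7; 774 = 2 · 3² · 43
gcd takes min exponent of each prime: 2 · 3² = 18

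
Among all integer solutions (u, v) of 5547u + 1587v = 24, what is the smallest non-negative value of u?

gcd(5547, 1587) = 3 (Euclid: 5547 = 3·1587 + 786; 1587 = 2·786 + 15; 786 = 52·15 + 6; 15 = 2·6 + 3; 6 = 2·3 + 0), and 3 | 24.
Extended Euclid: 5547·(-212) + 1587·(741) = 3. Scale by 8: u₀ = -1696.
General solution u = u₀ + 529t; reducing mod 529 gives u = 420 (and v = -1468).

420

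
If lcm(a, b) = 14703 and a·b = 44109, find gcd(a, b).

3

gcd·lcm = product, so gcd = 44109/14703 = 3.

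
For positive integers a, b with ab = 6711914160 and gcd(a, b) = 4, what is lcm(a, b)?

For any two positive integers, gcd × lcm equals their product. Hence lcm = 6711914160 / 4 = 1677978540.

1677978540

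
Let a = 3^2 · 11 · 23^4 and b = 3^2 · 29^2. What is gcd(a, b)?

min exponent per shared prime: 3^2 = 9

9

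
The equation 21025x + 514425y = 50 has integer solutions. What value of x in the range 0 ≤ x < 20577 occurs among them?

15341

gcd(21025, 514425) = 25 (Euclid: 514425 = 24·21025 + 9825; 21025 = 2·9825 + 1375; 9825 = 7·1375 + 200; 1375 = 6·200 + 175; 200 = 1·175 + 25; 175 = 7·25 + 0), and 25 | 50.
Extended Euclid: 21025·(-2618) + 514425·(107) = 25. Scale by 2: x₀ = -5236.
General solution x = x₀ + 20577t; reducing mod 20577 gives x = 15341 (and y = -627).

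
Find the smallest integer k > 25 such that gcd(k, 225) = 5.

225 = 5·45. Any k with gcd(k, 225) = 5 is a multiple of 5, say 5s, with s coprime to 45.
Need s > 25/5, so s ≥ 6. First s ≥ 6 with gcd(s, 45) = 1 is s = 7. Thus k = 5·7 = 35.

35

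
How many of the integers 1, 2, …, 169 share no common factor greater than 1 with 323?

323 = 17·19. Inclusion–exclusion on these primes:
169 − ⌊169/17⌋ − ⌊169/19⌋ + ⌊169/323⌋ = 152

152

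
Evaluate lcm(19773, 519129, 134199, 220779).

100629522747

lcm(19773, 519129) = 19773·519129/gcd = 10264737717/117 = 87732801
lcm(87732801, 134199) = 87732801·134199/gcd = 11773654161399/117 = 100629522747
lcm(100629522747, 220779) = 100629522747·220779/gcd = 22216885402559913/220779 = 100629522747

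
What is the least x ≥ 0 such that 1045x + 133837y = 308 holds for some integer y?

11655

Reduce mod 133837: 1045x ≡ 308 (mod 133837). With g = gcd(1045, 133837) = 11 dividing 308, divide through: 95x ≡ 28 (mod 12167).
Since gcd(95, 12167) = 1, x ≡ 28·(95)⁻¹ ≡ 11655 (mod 12167). Smallest non-negative: 11655.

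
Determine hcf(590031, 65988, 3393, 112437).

117

590031 = 3³ · 13 · 41²; 65988 = 2² · 3³ · 13 · 47; 3393 = 3² · 13 · 29; 112437 = 3² · 13 · 31²
gcd takes min exponent of each prime: 3² · 13 = 117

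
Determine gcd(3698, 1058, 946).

2

3698 = 2 · 43²; 1058 = 2 · 23²; 946 = 2 · 11 · 43
gcd takes min exponent of each prime: 2 = 2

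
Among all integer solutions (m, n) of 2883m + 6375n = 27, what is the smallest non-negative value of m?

Euclid: 6375 = 2·2883 + 609; 2883 = 4·609 + 447; 609 = 1·447 + 162; 447 = 2·162 + 123; 162 = 1·123 + 39; 123 = 3·39 + 6; 39 = 6·6 + 3; 6 = 2·3 + 0 → gcd = 3; 27 = 3·9.
Back-substitution yields 2883·(-984) + 6375·(445) = 3, so one solution is m = -984·9 = -8856, n = 445·9 = 4005.
Solutions in m differ by 6375/3 = 2125; the one in [0, 2125) is -8856 mod 2125 = 1769.

1769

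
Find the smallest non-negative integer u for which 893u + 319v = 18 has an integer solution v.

229

Reduce mod 319: 893u ≡ 18 (mod 319). With g = gcd(893, 319) = 1 dividing 18, divide through: 893u ≡ 18 (mod 319).
Since gcd(893, 319) = 1, u ≡ 18·(893)⁻¹ ≡ 229 (mod 319). Smallest non-negative: 229.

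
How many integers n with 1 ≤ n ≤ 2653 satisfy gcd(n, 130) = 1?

130 = 2·5·13. Inclusion–exclusion on these primes:
2653 − ⌊2653/2⌋ − ⌊2653/5⌋ − ⌊2653/13⌋ + ⌊2653/10⌋ + ⌊2653/26⌋ + ⌊2653/65⌋ − ⌊2653/130⌋ = 980

980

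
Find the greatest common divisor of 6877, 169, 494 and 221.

gcd(6877, 169): 6877 = 40·169 + 117; 169 = 1·117 + 52; 117 = 2·52 + 13; 52 = 4·13 + 0 → 13
gcd(13, 494): 494 = 38·13 + 0 → 13
gcd(13, 221): 221 = 17·13 + 0 → 13

13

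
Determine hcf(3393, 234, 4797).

3393 = 3² · 13 · 29; 234 = 2 · 3² · 13; 4797 = 3² · 13 · 41
gcd takes min exponent of each prime: 3² · 13 = 117

117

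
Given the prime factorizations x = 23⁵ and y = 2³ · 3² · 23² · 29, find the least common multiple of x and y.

max exponent per prime: 2³ · 3² · 23⁵ · 29 = 13439084184

13439084184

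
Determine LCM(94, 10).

94 = 2 · 47; 10 = 2 · 5
max exponents: 2 · 5 · 47 = 470

470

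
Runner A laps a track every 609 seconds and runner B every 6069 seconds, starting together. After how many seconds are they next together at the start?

176001

609 = 3 · 7 · 29; 6069 = 3 · 7 · 17²
max exponents: 3 · 7 · 17² · 29 = 176001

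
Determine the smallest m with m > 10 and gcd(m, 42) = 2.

gcd(m, 42) = 2 forces 2 | m; write m = 2s. Then gcd(2s, 2·21) = 2·gcd(s, 21), so need gcd(s, 21) = 1.
2s > 10 gives s ≥ 6. The least s ≥ 6 coprime to 21 is 8, so m = 2·8 = 16.

16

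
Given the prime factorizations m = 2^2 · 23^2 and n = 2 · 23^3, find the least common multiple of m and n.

max exponent per prime: 2^2 · 23^3 = 48668

48668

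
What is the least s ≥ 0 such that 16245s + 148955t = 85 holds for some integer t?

gcd(16245, 148955) = 5 (Euclid: 148955 = 9·16245 + 2750; 16245 = 5·2750 + 2495; 2750 = 1·2495 + 255; 2495 = 9·255 + 200; 255 = 1·200 + 55; 200 = 3·55 + 35; 55 = 1·35 + 20; 35 = 1·20 + 15; 20 = 1·15 + 5; 15 = 3·5 + 0), and 5 | 85.
Extended Euclid: 16245·(-8179) + 148955·(892) = 5. Scale by 17: s₀ = -139043.
General solution s = s₀ + 29791k; reducing mod 29791 gives s = 9912 (and t = -1081).

9912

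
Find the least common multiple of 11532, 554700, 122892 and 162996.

74151445302650100

11532 = 2² · 3 · 31²; 554700 = 2² · 3 · 5² · 43²; 122892 = 2² · 3 · 7² · 11 · 19; 162996 = 2² · 3 · 17² · 47
lcm takes max exponent of each prime: 2² · 3 · 5² · 7² · 11 · 17² · 19 · 31² · 43² · 47 = 74151445302650100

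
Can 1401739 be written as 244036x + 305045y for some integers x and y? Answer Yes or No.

By Bézout, 244036x + 305045y = 1401739 has integer solutions iff gcd(244036, 305045) | 1401739.
Euclid: 305045 = 1·244036 + 61009; 244036 = 4·61009 + 0. gcd = 61009; 1401739 mod 61009 = 59541. No.

No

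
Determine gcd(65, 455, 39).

13

gcd(65, 455): 455 = 7·65 + 0 → 65
gcd(65, 39): 65 = 1·39 + 26; 39 = 1·26 + 13; 26 = 2·13 + 0 → 13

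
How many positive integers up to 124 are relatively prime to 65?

92

Prime factors of 65: 5, 13. Count integers ≤ 124 divisible by none of them.
By inclusion–exclusion: 124 − ⌊124/5⌋ − ⌊124/13⌋ + ⌊124/65⌋ = 92.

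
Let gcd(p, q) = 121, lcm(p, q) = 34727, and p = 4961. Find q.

Using pq = gcd(p,q)·lcm(p,q) = 121·34727 = 4201967, we get q = 4201967/4961 = 847.

847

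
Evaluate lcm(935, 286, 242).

267410

935 = 5 · 11 · 17; 286 = 2 · 11 · 13; 242 = 2 · 11²
lcm takes max exponent of each prime: 2 · 5 · 11² · 13 · 17 = 267410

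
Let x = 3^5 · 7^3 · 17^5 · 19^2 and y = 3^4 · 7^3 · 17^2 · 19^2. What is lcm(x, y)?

42722061654573

max exponent per prime: 3^5 · 7^3 · 17^5 · 19^2 = 42722061654573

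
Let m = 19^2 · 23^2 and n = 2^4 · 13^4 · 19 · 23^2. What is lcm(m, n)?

87268249744

max exponent per prime: 2^4 · 13^4 · 19^2 · 23^2 = 87268249744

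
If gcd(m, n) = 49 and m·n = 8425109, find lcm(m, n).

171941

For any two positive integers, gcd × lcm equals their product. Hence lcm = 8425109 / 49 = 171941.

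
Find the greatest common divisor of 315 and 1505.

35

315 = 3² · 5 · 7
1505 = 5 · 7 · 43
Common: 5 · 7 = 35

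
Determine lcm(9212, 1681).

15485372

gcd first: 9212 = 5·1681 + 807; 1681 = 2·807 + 67; 807 = 12·67 + 3; 67 = 22·3 + 1; 3 = 3·1 + 0 → gcd = 1
lcm = 9212·1681/gcd = 15485372/1 = 15485372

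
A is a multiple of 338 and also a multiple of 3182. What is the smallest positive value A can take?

gcd first: 3182 = 9·338 + 140; 338 = 2·140 + 58; 140 = 2·58 + 24; 58 = 2·24 + 10; 24 = 2·10 + 4; 10 = 2·4 + 2; 4 = 2·2 + 0 → gcd = 2
lcm = 338·3182/gcd = 1075516/2 = 537758

537758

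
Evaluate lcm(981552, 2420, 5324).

53985360

lcm(981552, 2420) = 981552·2420/gcd = 2375355840/484 = 4907760
lcm(4907760, 5324) = 4907760·5324/gcd = 26128914240/484 = 53985360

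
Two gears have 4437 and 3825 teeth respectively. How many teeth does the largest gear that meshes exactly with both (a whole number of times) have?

153

4437 = 3² · 17 · 29
3825 = 3² · 5² · 17
Common: 3² · 17 = 153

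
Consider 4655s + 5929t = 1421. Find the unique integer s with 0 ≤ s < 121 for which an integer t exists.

78

Euclid: 5929 = 1·4655 + 1274; 4655 = 3·1274 + 833; 1274 = 1·833 + 441; 833 = 1·441 + 392; 441 = 1·392 + 49; 392 = 8·49 + 0 → gcd = 49; 1421 = 49·29.
Back-substitution yields 4655·(-14) + 5929·(11) = 49, so one solution is s = -14·29 = -406, t = 11·29 = 319.
Solutions in s differ by 5929/49 = 121; the one in [0, 121) is -406 mod 121 = 78.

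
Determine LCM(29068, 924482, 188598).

2266620931068

29068 = 2² · 13² · 43; 924482 = 2 · 13 · 31² · 37; 188598 = 2 · 3 · 17 · 43²
lcm takes max exponent of each prime: 2² · 3 · 13² · 17 · 31² · 37 · 43² = 2266620931068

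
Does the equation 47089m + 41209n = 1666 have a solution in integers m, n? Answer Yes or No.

Yes

gcd(47089, 41209): 47089 = 1·41209 + 5880; 41209 = 7·5880 + 49; 5880 = 120·49 + 0 → 49
49 divides 1666, so a solution exists.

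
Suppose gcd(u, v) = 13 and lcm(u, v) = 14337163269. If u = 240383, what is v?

775359

Using uv = gcd(u,v)·lcm(u,v) = 13·14337163269 = 186383122497, we get v = 186383122497/240383 = 775359.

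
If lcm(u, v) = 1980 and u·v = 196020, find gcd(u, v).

gcd·lcm = product, so gcd = 196020/1980 = 99.

99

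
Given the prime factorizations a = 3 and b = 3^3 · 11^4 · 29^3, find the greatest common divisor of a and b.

3

min exponent per shared prime: 3 = 3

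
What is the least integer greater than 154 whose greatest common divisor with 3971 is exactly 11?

3971 = 11·361. Any a with gcd(a, 3971) = 11 is a multiple of 11, say 11s, with s coprime to 361.
Need s > 154/11, so s ≥ 15. First s ≥ 15 with gcd(s, 361) = 1 is s = 15. Thus a = 11·15 = 165.

165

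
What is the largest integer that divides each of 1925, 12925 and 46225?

25

gcd(1925, 12925): 12925 = 6·1925 + 1375; 1925 = 1·1375 + 550; 1375 = 2·550 + 275; 550 = 2·275 + 0 → 275
gcd(275, 46225): 46225 = 168·275 + 25; 275 = 11·25 + 0 → 25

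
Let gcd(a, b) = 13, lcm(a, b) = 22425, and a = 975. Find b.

Using ab = gcd(a,b)·lcm(a,b) = 13·22425 = 291525, we get b = 291525/975 = 299.

299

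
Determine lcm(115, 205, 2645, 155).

115 = 5 · 23; 205 = 5 · 41; 2645 = 5 · 23²; 155 = 5 · 31
lcm takes max exponent of each prime: 5 · 23² · 31 · 41 = 3361795

3361795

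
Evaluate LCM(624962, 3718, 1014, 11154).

624962 = 2 · 13² · 43²; 3718 = 2 · 11 · 13²; 1014 = 2 · 3 · 13²; 11154 = 2 · 3 · 11 · 13²
lcm takes max exponent of each prime: 2 · 3 · 11 · 13² · 43² = 20623746

20623746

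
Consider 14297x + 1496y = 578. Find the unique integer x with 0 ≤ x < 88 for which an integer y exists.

gcd(14297, 1496) = 17 (Euclid: 14297 = 9·1496 + 833; 1496 = 1·833 + 663; 833 = 1·663 + 170; 663 = 3·170 + 153; 170 = 1·153 + 17; 153 = 9·17 + 0), and 17 | 578.
Extended Euclid: 14297·(9) + 1496·(-86) = 17. Scale by 34: x₀ = 306.
General solution x = x₀ + 88t; reducing mod 88 gives x = 42 (and y = -401).

42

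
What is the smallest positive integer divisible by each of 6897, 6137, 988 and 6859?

lcm(6897, 6137) = 6897·6137/gcd = 42326889/19 = 2227731
lcm(2227731, 988) = 2227731·988/gcd = 2200998228/19 = 115842012
lcm(115842012, 6859) = 115842012·6859/gcd = 794560360308/361 = 2200998228

2200998228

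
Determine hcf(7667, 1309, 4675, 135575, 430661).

7667 = 11 · 17 · 41; 1309 = 7 · 11 · 17; 4675 = 5² · 11 · 17; 135575 = 5² · 11 · 17 · 29; 430661 = 7² · 11 · 17 · 47
gcd takes min exponent of each prime: 11 · 17 = 187

187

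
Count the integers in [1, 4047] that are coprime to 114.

1278

114 = 2·3·19. Inclusion–exclusion on these primes:
4047 − ⌊4047/2⌋ − ⌊4047/3⌋ − ⌊4047/19⌋ + ⌊4047/6⌋ + ⌊4047/38⌋ + ⌊4047/57⌋ − ⌊4047/114⌋ = 1278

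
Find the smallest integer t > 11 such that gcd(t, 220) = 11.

33

gcd(t, 220) = 11 forces 11 | t; write t = 11s. Then gcd(11s, 11·20) = 11·gcd(s, 20), so need gcd(s, 20) = 1.
11s > 11 gives s ≥ 2. The least s ≥ 2 coprime to 20 is 3, so t = 11·3 = 33.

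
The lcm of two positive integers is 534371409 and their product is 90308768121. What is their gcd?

gcd·lcm = product, so gcd = 90308768121/534371409 = 169.

169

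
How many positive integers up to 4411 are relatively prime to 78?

1358

Prime factors of 78: 2, 3, 13. Count integers ≤ 4411 divisible by none of them.
By inclusion–exclusion: 4411 − ⌊4411/2⌋ − ⌊4411/3⌋ − ⌊4411/13⌋ + ⌊4411/6⌋ + ⌊4411/26⌋ + ⌊4411/39⌋ − ⌊4411/78⌋ = 1358.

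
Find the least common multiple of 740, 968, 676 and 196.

740 = 2² · 5 · 37; 968 = 2³ · 11²; 676 = 2² · 13²; 196 = 2² · 7²
lcm takes max exponent of each prime: 2³ · 5 · 7² · 11² · 13² · 37 = 1482961480

1482961480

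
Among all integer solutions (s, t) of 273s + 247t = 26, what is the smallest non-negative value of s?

Euclid: 273 = 1·247 + 26; 247 = 9·26 + 13; 26 = 2·13 + 0 → gcd = 13; 26 = 13·2.
Back-substitution yields 273·(-9) + 247·(10) = 13, so one solution is s = -9·2 = -18, t = 10·2 = 20.
Solutions in s differ by 247/13 = 19; the one in [0, 19) is -18 mod 19 = 1.

1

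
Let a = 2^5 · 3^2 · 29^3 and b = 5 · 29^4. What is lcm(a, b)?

1018484640

max exponent per prime: 2^5 · 3^2 · 5 · 29^4 = 1018484640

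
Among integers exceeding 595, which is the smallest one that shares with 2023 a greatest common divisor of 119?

714

gcd(k, 2023) = 119 forces 119 | k; write k = 119s. Then gcd(119s, 119·17) = 119·gcd(s, 17), so need gcd(s, 17) = 1.
119s > 595 gives s ≥ 6. The least s ≥ 6 coprime to 17 is 6, so k = 119·6 = 714.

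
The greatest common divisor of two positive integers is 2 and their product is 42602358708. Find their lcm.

For any two positive integers, gcd × lcm equals their product. Hence lcm = 42602358708 / 2 = 21301179354.

21301179354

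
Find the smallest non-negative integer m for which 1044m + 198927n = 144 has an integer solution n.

3811

gcd(1044, 198927) = 9 (Euclid: 198927 = 190·1044 + 567; 1044 = 1·567 + 477; 567 = 1·477 + 90; 477 = 5·90 + 27; 90 = 3·27 + 9; 27 = 3·9 + 0), and 9 | 144.
Extended Euclid: 1044·(-6669) + 198927·(35) = 9. Scale by 16: m₀ = -106704.
General solution m = m₀ + 22103t; reducing mod 22103 gives m = 3811 (and n = -20).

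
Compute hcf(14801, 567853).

Euclid: 567853 = 38·14801 + 5415; 14801 = 2·5415 + 3971; 5415 = 1·3971 + 1444; 3971 = 2·1444 + 1083; 1444 = 1·1083 + 361; 1083 = 3·361 + 0. Last nonzero remainder: 361.

361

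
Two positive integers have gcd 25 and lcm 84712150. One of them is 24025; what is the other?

88150

u·v = gcd·lcm = 25·84712150 = 2117803750, so v = 2117803750/24025 = 88150.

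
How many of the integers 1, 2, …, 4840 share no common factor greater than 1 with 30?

Prime factors of 30: 2, 3, 5. Count integers ≤ 4840 divisible by none of them.
By inclusion–exclusion: 4840 − ⌊4840/2⌋ − ⌊4840/3⌋ − ⌊4840/5⌋ + ⌊4840/6⌋ + ⌊4840/10⌋ + ⌊4840/15⌋ − ⌊4840/30⌋ = 1290.

1290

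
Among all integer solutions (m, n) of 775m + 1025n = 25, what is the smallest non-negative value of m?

Euclid: 1025 = 1·775 + 250; 775 = 3·250 + 25; 250 = 10·25 + 0 → gcd = 25; 25 = 25·1.
Back-substitution yields 775·(4) + 1025·(-3) = 25, so one solution is m = 4·1 = 4, n = -3·1 = -3.
Solutions in m differ by 1025/25 = 41; the one in [0, 41) is 4 mod 41 = 4.

4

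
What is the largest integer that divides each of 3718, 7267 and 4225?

169

3718 = 2 · 11 · 13²; 7267 = 13² · 43; 4225 = 5² · 13²
gcd takes min exponent of each prime: 13² = 169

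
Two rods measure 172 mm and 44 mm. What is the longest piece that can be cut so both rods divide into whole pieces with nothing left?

172 = 2² · 43
44 = 2² · 11
Common: 2² = 4

4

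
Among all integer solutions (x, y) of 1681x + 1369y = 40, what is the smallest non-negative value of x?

Euclid: 1681 = 1·1369 + 312; 1369 = 4·312 + 121; 312 = 2·121 + 70; 121 = 1·70 + 51; 70 = 1·51 + 19; 51 = 2·19 + 13; 19 = 1·13 + 6; 13 = 2·6 + 1; 6 = 6·1 + 0 → gcd = 1; 40 = 1·40.
Back-substitution yields 1681·(-215) + 1369·(264) = 1, so one solution is x = -215·40 = -8600, y = 264·40 = 10560.
Solutions in x differ by 1369/1 = 1369; the one in [0, 1369) is -8600 mod 1369 = 983.

983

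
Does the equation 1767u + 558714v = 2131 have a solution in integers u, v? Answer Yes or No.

No

gcd(1767, 558714): 558714 = 316·1767 + 342; 1767 = 5·342 + 57; 342 = 6·57 + 0 → 57
57 does not divide 2131, so a solution does not exist.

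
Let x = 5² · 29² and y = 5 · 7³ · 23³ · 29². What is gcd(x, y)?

4205

min exponent per shared prime: 5 · 29² = 4205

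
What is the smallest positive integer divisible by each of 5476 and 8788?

gcd first: 8788 = 1·5476 + 3312; 5476 = 1·3312 + 2164; 3312 = 1·2164 + 1148; 2164 = 1·1148 + 1016; 1148 = 1·1016 + 132; 1016 = 7·132 + 92; 132 = 1·92 + 40; 92 = 2·40 + 12; 40 = 3·12 + 4; 12 = 3·4 + 0 → gcd = 4
lcm = 5476·8788/gcd = 48123088/4 = 12030772

12030772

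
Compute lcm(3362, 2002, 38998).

65621193638

3362 = 2 · 41²; 2002 = 2 · 7 · 11 · 13; 38998 = 2 · 17 · 31 · 37
lcm takes max exponent of each prime: 2 · 7 · 11 · 13 · 17 · 31 · 37 · 41² = 65621193638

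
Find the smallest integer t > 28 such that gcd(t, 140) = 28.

56

Multiples of 28 above 28: 28·2, 28·3, … . Need the cofactor coprime to 140/28 = 5.
Checking s = 2, 3, … the first with gcd(s, 5) = 1 is s = 2, giving 56.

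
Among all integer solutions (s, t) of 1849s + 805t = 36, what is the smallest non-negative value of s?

Reduce mod 805: 1849s ≡ 36 (mod 805). With g = gcd(1849, 805) = 1 dividing 36, divide through: 1849s ≡ 36 (mod 805).
Since gcd(1849, 805) = 1, s ≡ 36·(1849)⁻¹ ≡ 694 (mod 805). Smallest non-negative: 694.

694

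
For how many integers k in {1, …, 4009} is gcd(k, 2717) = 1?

3188

2717 = 11·13·19. Inclusion–exclusion on these primes:
4009 − ⌊4009/11⌋ − ⌊4009/13⌋ − ⌊4009/19⌋ + ⌊4009/143⌋ + ⌊4009/209⌋ + ⌊4009/247⌋ − ⌊4009/2717⌋ = 3188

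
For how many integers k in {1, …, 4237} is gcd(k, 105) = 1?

1937

105 = 3·5·7. Inclusion–exclusion on these primes:
4237 − ⌊4237/3⌋ − ⌊4237/5⌋ − ⌊4237/7⌋ + ⌊4237/15⌋ + ⌊4237/21⌋ + ⌊4237/35⌋ − ⌊4237/105⌋ = 1937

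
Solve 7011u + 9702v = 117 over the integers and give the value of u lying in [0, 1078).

gcd(7011, 9702) = 9 (Euclid: 9702 = 1·7011 + 2691; 7011 = 2·2691 + 1629; 2691 = 1·1629 + 1062; 1629 = 1·1062 + 567; 1062 = 1·567 + 495; 567 = 1·495 + 72; 495 = 6·72 + 63; 72 = 1·63 + 9; 63 = 7·9 + 0), and 9 | 117.
Extended Euclid: 7011·(137) + 9702·(-99) = 9. Scale by 13: u₀ = 1781.
General solution u = u₀ + 1078t; reducing mod 1078 gives u = 703 (and v = -508).

703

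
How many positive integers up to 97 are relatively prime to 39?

39 = 3·13. Inclusion–exclusion on these primes:
97 − ⌊97/3⌋ − ⌊97/13⌋ + ⌊97/39⌋ = 60

60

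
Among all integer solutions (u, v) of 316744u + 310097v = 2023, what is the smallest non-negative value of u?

980

Reduce mod 310097: 316744u ≡ 2023 (mod 310097). With g = gcd(316744, 310097) = 289 dividing 2023, divide through: 1096u ≡ 7 (mod 1073).
Since gcd(1096, 1073) = 1, u ≡ 7·(1096)⁻¹ ≡ 980 (mod 1073). Smallest non-negative: 980.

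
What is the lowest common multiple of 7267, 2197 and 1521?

7267 = 13² · 43; 2197 = 13³; 1521 = 3² · 13²
lcm takes max exponent of each prime: 3² · 13³ · 43 = 850239

850239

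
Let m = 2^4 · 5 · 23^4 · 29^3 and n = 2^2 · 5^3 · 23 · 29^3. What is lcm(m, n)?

max exponent per prime: 2^4 · 5^3 · 23^4 · 29^3 = 13650084298000

13650084298000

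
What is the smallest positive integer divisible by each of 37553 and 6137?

37553 = 17 · 47²; 6137 = 17 · 19²
max exponents: 17 · 19² · 47² = 13556633

13556633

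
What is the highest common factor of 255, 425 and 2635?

85

gcd(255, 425): 425 = 1·255 + 170; 255 = 1·170 + 85; 170 = 2·85 + 0 → 85
gcd(85, 2635): 2635 = 31·85 + 0 → 85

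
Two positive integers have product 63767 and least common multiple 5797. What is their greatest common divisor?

gcd·lcm = product, so gcd = 63767/5797 = 11.

11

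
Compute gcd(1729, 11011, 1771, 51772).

7

gcd(1729, 11011): 11011 = 6·1729 + 637; 1729 = 2·637 + 455; 637 = 1·455 + 182; 455 = 2·182 + 91; 182 = 2·91 + 0 → 91
gcd(91, 1771): 1771 = 19·91 + 42; 91 = 2·42 + 7; 42 = 6·7 + 0 → 7
gcd(7, 51772): 51772 = 7396·7 + 0 → 7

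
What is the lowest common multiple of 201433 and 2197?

442548301

201433 = 17³ · 41; 2197 = 13³
max exponents: 13³ · 17³ · 41 = 442548301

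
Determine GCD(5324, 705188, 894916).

484

gcd(5324, 705188): 705188 = 132·5324 + 2420; 5324 = 2·2420 + 484; 2420 = 5·484 + 0 → 484
gcd(484, 894916): 894916 = 1849·484 + 0 → 484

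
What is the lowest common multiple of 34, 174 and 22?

34 = 2 · 17; 174 = 2 · 3 · 29; 22 = 2 · 11
lcm takes max exponent of each prime: 2 · 3 · 11 · 17 · 29 = 32538

32538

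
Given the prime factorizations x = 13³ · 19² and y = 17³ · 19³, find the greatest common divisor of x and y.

min exponent per shared prime: 19² = 361

361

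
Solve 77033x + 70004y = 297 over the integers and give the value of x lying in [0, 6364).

4661

Reduce mod 70004: 77033x ≡ 297 (mod 70004). With g = gcd(77033, 70004) = 11 dividing 297, divide through: 7003x ≡ 27 (mod 6364).
Since gcd(7003, 6364) = 1, x ≡ 27·(7003)⁻¹ ≡ 4661 (mod 6364). Smallest non-negative: 4661.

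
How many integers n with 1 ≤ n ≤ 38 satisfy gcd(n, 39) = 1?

39 = 3·13. Inclusion–exclusion on these primes:
38 − ⌊38/3⌋ − ⌊38/13⌋ + ⌊38/39⌋ = 24

24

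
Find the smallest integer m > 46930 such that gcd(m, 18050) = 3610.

18050 = 3610·5. Any m with gcd(m, 18050) = 3610 is a multiple of 3610, say 3610s, with s coprime to 5.
Need s > 46930/3610, so s ≥ 14. First s ≥ 14 with gcd(s, 5) = 1 is s = 14. Thus m = 3610·14 = 50540.

50540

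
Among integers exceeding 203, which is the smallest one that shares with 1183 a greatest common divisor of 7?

1183 = 7·169. Any a with gcd(a, 1183) = 7 is a multiple of 7, say 7s, with s coprime to 169.
Need s > 203/7, so s ≥ 30. First s ≥ 30 with gcd(s, 169) = 1 is s = 30. Thus a = 7·30 = 210.

210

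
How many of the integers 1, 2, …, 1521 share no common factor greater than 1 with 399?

Prime factors of 399: 3, 7, 19. Count integers ≤ 1521 divisible by none of them.
By inclusion–exclusion: 1521 − ⌊1521/3⌋ − ⌊1521/7⌋ − ⌊1521/19⌋ + ⌊1521/21⌋ + ⌊1521/57⌋ + ⌊1521/133⌋ − ⌊1521/399⌋ = 823.

823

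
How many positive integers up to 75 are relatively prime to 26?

35

Prime factors of 26: 2, 13. Count integers ≤ 75 divisible by none of them.
By inclusion–exclusion: 75 − ⌊75/2⌋ − ⌊75/13⌋ + ⌊75/26⌋ = 35.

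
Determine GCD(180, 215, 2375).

180 = 2² · 3² · 5; 215 = 5 · 43; 2375 = 5³ · 19
gcd takes min exponent of each prime: 5 = 5

5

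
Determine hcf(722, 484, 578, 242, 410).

2

gcd(722, 484): 722 = 1·484 + 238; 484 = 2·238 + 8; 238 = 29·8 + 6; 8 = 1·6 + 2; 6 = 3·2 + 0 → 2
gcd(2, 578): 578 = 289·2 + 0 → 2
gcd(2, 242): 242 = 121·2 + 0 → 2
gcd(2, 410): 410 = 205·2 + 0 → 2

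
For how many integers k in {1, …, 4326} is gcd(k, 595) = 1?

595 = 5·7·17. Inclusion–exclusion on these primes:
4326 − ⌊4326/5⌋ − ⌊4326/7⌋ − ⌊4326/17⌋ + ⌊4326/35⌋ + ⌊4326/85⌋ + ⌊4326/119⌋ − ⌊4326/595⌋ = 2791

2791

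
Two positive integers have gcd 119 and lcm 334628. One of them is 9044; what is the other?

4403

u·v = gcd·lcm = 119·334628 = 39820732, so v = 39820732/9044 = 4403.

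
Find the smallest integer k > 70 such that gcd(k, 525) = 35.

140

525 = 35·15. Any k with gcd(k, 525) = 35 is a multiple of 35, say 35s, with s coprime to 15.
Need s > 70/35, so s ≥ 3. First s ≥ 3 with gcd(s, 15) = 1 is s = 4. Thus k = 35·4 = 140.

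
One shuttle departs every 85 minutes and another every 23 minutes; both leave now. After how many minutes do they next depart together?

1955

gcd first: 85 = 3·23 + 16; 23 = 1·16 + 7; 16 = 2·7 + 2; 7 = 3·2 + 1; 2 = 2·1 + 0 → gcd = 1
lcm = 85·23/gcd = 1955/1 = 1955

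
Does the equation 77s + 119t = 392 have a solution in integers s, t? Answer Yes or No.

Yes

By Bézout, 77s + 119t = 392 has integer solutions iff gcd(77, 119) | 392.
Euclid: 119 = 1·77 + 42; 77 = 1·42 + 35; 42 = 1·35 + 7; 35 = 5·7 + 0. gcd = 7; 392 mod 7 = 0. Yes.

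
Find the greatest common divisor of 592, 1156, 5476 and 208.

4

gcd(592, 1156): 1156 = 1·592 + 564; 592 = 1·564 + 28; 564 = 20·28 + 4; 28 = 7·4 + 0 → 4
gcd(4, 5476): 5476 = 1369·4 + 0 → 4
gcd(4, 208): 208 = 52·4 + 0 → 4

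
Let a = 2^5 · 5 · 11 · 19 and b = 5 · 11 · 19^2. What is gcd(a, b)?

1045

min exponent per shared prime: 5 · 11 · 19 = 1045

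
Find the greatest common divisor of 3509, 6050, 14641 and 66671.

121

3509 = 11² · 29; 6050 = 2 · 5² · 11²; 14641 = 11⁴; 66671 = 11² · 19 · 29
gcd takes min exponent of each prime: 11² = 121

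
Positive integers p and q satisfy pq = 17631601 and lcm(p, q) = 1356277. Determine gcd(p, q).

From gcd × lcm = pq: gcd = 17631601 / 1356277 = 13.

13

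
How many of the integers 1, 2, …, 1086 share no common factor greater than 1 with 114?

114 = 2·3·19. Inclusion–exclusion on these primes:
1086 − ⌊1086/2⌋ − ⌊1086/3⌋ − ⌊1086/19⌋ + ⌊1086/6⌋ + ⌊1086/38⌋ + ⌊1086/57⌋ − ⌊1086/114⌋ = 343

343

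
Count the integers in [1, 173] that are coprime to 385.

109

385 = 5·7·11. Inclusion–exclusion on these primes:
173 − ⌊173/5⌋ − ⌊173/7⌋ − ⌊173/11⌋ + ⌊173/35⌋ + ⌊173/55⌋ + ⌊173/77⌋ − ⌊173/385⌋ = 109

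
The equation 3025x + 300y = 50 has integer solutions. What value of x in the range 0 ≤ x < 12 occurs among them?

Reduce mod 300: 3025x ≡ 50 (mod 300). With g = gcd(3025, 300) = 25 dividing 50, divide through: 121x ≡ 2 (mod 12).
Since gcd(121, 12) = 1, x ≡ 2·(121)⁻¹ ≡ 2 (mod 12). Smallest non-negative: 2.

2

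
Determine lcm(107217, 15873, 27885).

3352139505

107217 = 3³ · 11 · 19²; 15873 = 3 · 11 · 13 · 37; 27885 = 3 · 5 · 11 · 13²
lcm takes max exponent of each prime: 3³ · 5 · 11 · 13² · 19² · 37 = 3352139505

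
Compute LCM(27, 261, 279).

24273

27 = 3³; 261 = 3² · 29; 279 = 3² · 31
lcm takes max exponent of each prime: 3³ · 29 · 31 = 24273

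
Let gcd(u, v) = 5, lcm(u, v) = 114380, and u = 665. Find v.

860

Using uv = gcd(u,v)·lcm(u,v) = 5·114380 = 571900, we get v = 571900/665 = 860.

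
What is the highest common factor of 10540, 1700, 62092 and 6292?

4

gcd(10540, 1700): 10540 = 6·1700 + 340; 1700 = 5·340 + 0 → 340
gcd(340, 62092): 62092 = 182·340 + 212; 340 = 1·212 + 128; 212 = 1·128 + 84; 128 = 1·84 + 44; 84 = 1·44 + 40; 44 = 1·40 + 4; 40 = 10·4 + 0 → 4
gcd(4, 6292): 6292 = 1573·4 + 0 → 4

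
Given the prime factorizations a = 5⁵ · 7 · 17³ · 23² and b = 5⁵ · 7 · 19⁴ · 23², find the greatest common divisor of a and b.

min exponent per shared prime: 5⁵ · 7 · 23² = 11571875

11571875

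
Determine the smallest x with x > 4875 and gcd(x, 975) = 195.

Multiples of 195 above 4875: 195·26, 195·27, … . Need the cofactor coprime to 975/195 = 5.
Checking s = 26, 27, … the first with gcd(s, 5) = 1 is s = 26, giving 5070.

5070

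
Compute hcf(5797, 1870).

Euclid: 5797 = 3·1870 + 187; 1870 = 10·187 + 0. Last nonzero remainder: 187.

187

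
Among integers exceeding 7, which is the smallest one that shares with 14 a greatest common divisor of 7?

21

14 = 7·2. Any a with gcd(a, 14) = 7 is a multiple of 7, say 7s, with s coprime to 2.
Need s > 7/7, so s ≥ 2. First s ≥ 2 with gcd(s, 2) = 1 is s = 3. Thus a = 7·3 = 21.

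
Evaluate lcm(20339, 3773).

6976277

gcd first: 20339 = 5·3773 + 1474; 3773 = 2·1474 + 825; 1474 = 1·825 + 649; 825 = 1·649 + 176; 649 = 3·176 + 121; 176 = 1·121 + 55; 121 = 2·55 + 11; 55 = 5·11 + 0 → gcd = 11
lcm = 20339·3773/gcd = 76739047/11 = 6976277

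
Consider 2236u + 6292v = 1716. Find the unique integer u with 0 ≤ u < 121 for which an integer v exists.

88

Euclid: 6292 = 2·2236 + 1820; 2236 = 1·1820 + 416; 1820 = 4·416 + 156; 416 = 2·156 + 104; 156 = 1·104 + 52; 104 = 2·52 + 0 → gcd = 52; 1716 = 52·33.
Back-substitution yields 2236·(-45) + 6292·(16) = 52, so one solution is u = -45·33 = -1485, v = 16·33 = 528.
Solutions in u differ by 6292/52 = 121; the one in [0, 121) is -1485 mod 121 = 88.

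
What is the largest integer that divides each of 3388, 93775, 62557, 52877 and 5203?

121

gcd(3388, 93775): 93775 = 27·3388 + 2299; 3388 = 1·2299 + 1089; 2299 = 2·1089 + 121; 1089 = 9·121 + 0 → 121
gcd(121, 62557): 62557 = 517·121 + 0 → 121
gcd(121, 52877): 52877 = 437·121 + 0 → 121
gcd(121, 5203): 5203 = 43·121 + 0 → 121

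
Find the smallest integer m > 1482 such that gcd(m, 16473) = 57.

1539

16473 = 57·289. Any m with gcd(m, 16473) = 57 is a multiple of 57, say 57s, with s coprime to 289.
Need s > 1482/57, so s ≥ 27. First s ≥ 27 with gcd(s, 289) = 1 is s = 27. Thus m = 57·27 = 1539.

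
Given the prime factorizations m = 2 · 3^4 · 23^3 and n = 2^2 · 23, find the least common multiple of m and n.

max exponent per prime: 2^2 · 3^4 · 23^3 = 3942108

3942108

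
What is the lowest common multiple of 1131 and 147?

55419

1131 = 3 · 13 · 29; 147 = 3 · 7²
max exponents: 3 · 7² · 13 · 29 = 55419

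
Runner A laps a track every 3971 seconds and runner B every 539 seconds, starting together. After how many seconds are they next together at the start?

194579

gcd first: 3971 = 7·539 + 198; 539 = 2·198 + 143; 198 = 1·143 + 55; 143 = 2·55 + 33; 55 = 1·33 + 22; 33 = 1·22 + 11; 22 = 2·11 + 0 → gcd = 11
lcm = 3971·539/gcd = 2140369/11 = 194579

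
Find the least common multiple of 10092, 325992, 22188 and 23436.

990015724641384

10092 = 2² · 3 · 29²; 325992 = 2³ · 3 · 17² · 47; 22188 = 2² · 3 · 43²; 23436 = 2² · 3³ · 7 · 31
lcm takes max exponent of each prime: 2³ · 3³ · 7 · 17² · 29² · 31 · 43² · 47 = 990015724641384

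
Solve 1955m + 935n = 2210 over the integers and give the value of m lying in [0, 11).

gcd(1955, 935) = 85 (Euclid: 1955 = 2·935 + 85; 935 = 11·85 + 0), and 85 | 2210.
Extended Euclid: 1955·(1) + 935·(-2) = 85. Scale by 26: m₀ = 26.
General solution m = m₀ + 11t; reducing mod 11 gives m = 4 (and n = -6).

4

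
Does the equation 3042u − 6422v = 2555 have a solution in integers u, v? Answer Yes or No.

gcd(3042, 6422): 6422 = 2·3042 + 338; 3042 = 9·338 + 0 → 338
338 does not divide 2555, so a solution does not exist.

No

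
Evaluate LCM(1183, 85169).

14393561

1183 = 7 · 13²; 85169 = 7 · 23³
max exponents: 7 · 13² · 23³ = 14393561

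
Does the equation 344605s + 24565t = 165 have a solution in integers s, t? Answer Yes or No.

Yes

By Bézout, 344605s + 24565t = 165 has integer solutions iff gcd(344605, 24565) | 165.
Euclid: 344605 = 14·24565 + 695; 24565 = 35·695 + 240; 695 = 2·240 + 215; 240 = 1·215 + 25; 215 = 8·25 + 15; 25 = 1·15 + 10; 15 = 1·10 + 5; 10 = 2·5 + 0. gcd = 5; 165 mod 5 = 0. Yes.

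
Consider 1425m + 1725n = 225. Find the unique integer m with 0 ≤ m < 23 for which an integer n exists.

5

Euclid: 1725 = 1·1425 + 300; 1425 = 4·300 + 225; 300 = 1·225 + 75; 225 = 3·75 + 0 → gcd = 75; 225 = 75·3.
Back-substitution yields 1425·(-6) + 1725·(5) = 75, so one solution is m = -6·3 = -18, n = 5·3 = 15.
Solutions in m differ by 1725/75 = 23; the one in [0, 23) is -18 mod 23 = 5.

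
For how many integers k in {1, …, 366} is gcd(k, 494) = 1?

160

494 = 2·13·19. Inclusion–exclusion on these primes:
366 − ⌊366/2⌋ − ⌊366/13⌋ − ⌊366/19⌋ + ⌊366/26⌋ + ⌊366/38⌋ + ⌊366/247⌋ − ⌊366/494⌋ = 160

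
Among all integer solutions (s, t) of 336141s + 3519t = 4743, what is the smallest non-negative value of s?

16

Reduce mod 3519: 336141s ≡ 4743 (mod 3519). With g = gcd(336141, 3519) = 153 dividing 4743, divide through: 2197s ≡ 31 (mod 23).
Since gcd(2197, 23) = 1, s ≡ 31·(2197)⁻¹ ≡ 16 (mod 23). Smallest non-negative: 16.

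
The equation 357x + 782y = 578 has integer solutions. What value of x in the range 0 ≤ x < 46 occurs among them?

6

gcd(357, 782) = 17 (Euclid: 782 = 2·357 + 68; 357 = 5·68 + 17; 68 = 4·17 + 0), and 17 | 578.
Extended Euclid: 357·(11) + 782·(-5) = 17. Scale by 34: x₀ = 374.
General solution x = x₀ + 46t; reducing mod 46 gives x = 6 (and y = -2).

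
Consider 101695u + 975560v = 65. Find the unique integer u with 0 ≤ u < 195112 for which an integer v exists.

163599

gcd(101695, 975560) = 5 (Euclid: 975560 = 9·101695 + 60305; 101695 = 1·60305 + 41390; 60305 = 1·41390 + 18915; 41390 = 2·18915 + 3560; 18915 = 5·3560 + 1115; 3560 = 3·1115 + 215; 1115 = 5·215 + 40; 215 = 5·40 + 15; 40 = 2·15 + 10; 15 = 1·10 + 5; 10 = 2·5 + 0), and 5 | 65.
Extended Euclid: 101695·(72619) + 975560·(-7570) = 5. Scale by 13: u₀ = 944047.
General solution u = u₀ + 195112t; reducing mod 195112 gives u = 163599 (and v = -17054).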